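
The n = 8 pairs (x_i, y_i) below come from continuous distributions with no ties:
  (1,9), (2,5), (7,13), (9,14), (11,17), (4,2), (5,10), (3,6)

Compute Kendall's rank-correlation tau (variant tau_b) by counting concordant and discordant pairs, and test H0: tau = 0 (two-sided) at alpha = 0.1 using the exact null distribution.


Step 1: Enumerate the 28 unordered pairs (i,j) with i<j and classify each by sign(x_j-x_i) * sign(y_j-y_i).
  (1,2):dx=+1,dy=-4->D; (1,3):dx=+6,dy=+4->C; (1,4):dx=+8,dy=+5->C; (1,5):dx=+10,dy=+8->C
  (1,6):dx=+3,dy=-7->D; (1,7):dx=+4,dy=+1->C; (1,8):dx=+2,dy=-3->D; (2,3):dx=+5,dy=+8->C
  (2,4):dx=+7,dy=+9->C; (2,5):dx=+9,dy=+12->C; (2,6):dx=+2,dy=-3->D; (2,7):dx=+3,dy=+5->C
  (2,8):dx=+1,dy=+1->C; (3,4):dx=+2,dy=+1->C; (3,5):dx=+4,dy=+4->C; (3,6):dx=-3,dy=-11->C
  (3,7):dx=-2,dy=-3->C; (3,8):dx=-4,dy=-7->C; (4,5):dx=+2,dy=+3->C; (4,6):dx=-5,dy=-12->C
  (4,7):dx=-4,dy=-4->C; (4,8):dx=-6,dy=-8->C; (5,6):dx=-7,dy=-15->C; (5,7):dx=-6,dy=-7->C
  (5,8):dx=-8,dy=-11->C; (6,7):dx=+1,dy=+8->C; (6,8):dx=-1,dy=+4->D; (7,8):dx=-2,dy=-4->C
Step 2: C = 23, D = 5, total pairs = 28.
Step 3: tau = (C - D)/(n(n-1)/2) = (23 - 5)/28 = 0.642857.
Step 4: Exact two-sided p-value (enumerate n! = 40320 permutations of y under H0): p = 0.031151.
Step 5: alpha = 0.1. reject H0.

tau_b = 0.6429 (C=23, D=5), p = 0.031151, reject H0.


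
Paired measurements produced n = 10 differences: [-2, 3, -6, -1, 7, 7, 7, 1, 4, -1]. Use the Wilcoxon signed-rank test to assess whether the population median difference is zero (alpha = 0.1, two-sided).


Step 1: Drop any zero differences (none here) and take |d_i|.
|d| = [2, 3, 6, 1, 7, 7, 7, 1, 4, 1]
Step 2: Midrank |d_i| (ties get averaged ranks).
ranks: |2|->4, |3|->5, |6|->7, |1|->2, |7|->9, |7|->9, |7|->9, |1|->2, |4|->6, |1|->2
Step 3: Attach original signs; sum ranks with positive sign and with negative sign.
W+ = 5 + 9 + 9 + 9 + 2 + 6 = 40
W- = 4 + 7 + 2 + 2 = 15
(Check: W+ + W- = 55 should equal n(n+1)/2 = 55.)
Step 4: Test statistic W = min(W+, W-) = 15.
Step 5: Ties in |d|, so use the tie-corrected normal approximation.
        E[W] = n(n+1)/4 = 10*11/4 = 27.5.
        Tie groups: |d|=1 (t=3), |d|=7 (t=3); sum(t^3 - t) = 48.
        Var[W] = n(n+1)(2n+1)/24 - sum(t^3-t)/48 = 2310/24 - 48/48 = 95.25.
        z = (W - E[W]) / sqrt(Var[W]) = (15 - 27.5) / 9.7596 = -1.2808.
        Two-sided p = 2*Phi(z) = 0.200268.
Step 6: alpha = 0.1. fail to reject H0.

W+ = 40, W- = 15, W = min = 15, p = 0.200268, fail to reject H0.


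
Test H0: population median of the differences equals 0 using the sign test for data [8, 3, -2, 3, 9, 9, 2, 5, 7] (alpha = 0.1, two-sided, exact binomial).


Step 1: Discard zero differences. Original n = 9; n_eff = number of nonzero differences = 9.
Nonzero differences (with sign): +8, +3, -2, +3, +9, +9, +2, +5, +7
Step 2: Count signs: positive = 8, negative = 1.
Step 3: Under H0: P(positive) = 0.5, so the number of positives S ~ Bin(9, 0.5).
Step 4: Two-sided exact p-value = sum of Bin(9,0.5) probabilities at or below the observed probability = 0.039062.
Step 5: alpha = 0.1. reject H0.

n_eff = 9, pos = 8, neg = 1, p = 0.039062, reject H0.


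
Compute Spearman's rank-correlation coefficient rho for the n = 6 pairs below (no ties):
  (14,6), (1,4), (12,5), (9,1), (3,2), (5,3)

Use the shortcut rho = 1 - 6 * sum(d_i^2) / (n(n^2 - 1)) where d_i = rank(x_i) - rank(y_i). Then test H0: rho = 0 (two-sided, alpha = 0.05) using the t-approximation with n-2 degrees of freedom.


Step 1: Rank x and y separately (midranks; no ties here).
rank(x): 14->6, 1->1, 12->5, 9->4, 3->2, 5->3
rank(y): 6->6, 4->4, 5->5, 1->1, 2->2, 3->3
Step 2: d_i = R_x(i) - R_y(i); compute d_i^2.
  (6-6)^2=0, (1-4)^2=9, (5-5)^2=0, (4-1)^2=9, (2-2)^2=0, (3-3)^2=0
sum(d^2) = 18.
Step 3: rho = 1 - 6*18 / (6*(6^2 - 1)) = 1 - 108/210 = 0.485714.
Step 4: Under H0, t = rho * sqrt((n-2)/(1-rho^2)) = 1.1113 ~ t(4).
Step 5: Two-sided p-value from the t-distribution with 4 df = 0.328723.
Step 6: alpha = 0.05. fail to reject H0.

rho = 0.4857, p = 0.328723, fail to reject H0 at alpha = 0.05.


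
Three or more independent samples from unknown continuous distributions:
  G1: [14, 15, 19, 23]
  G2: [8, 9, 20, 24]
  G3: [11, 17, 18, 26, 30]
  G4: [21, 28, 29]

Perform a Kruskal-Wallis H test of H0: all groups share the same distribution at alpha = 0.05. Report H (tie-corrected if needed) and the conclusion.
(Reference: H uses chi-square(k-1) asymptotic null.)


Step 1: Combine all N = 16 observations and assign midranks.
sorted (value, group, rank): (8,G2,1), (9,G2,2), (11,G3,3), (14,G1,4), (15,G1,5), (17,G3,6), (18,G3,7), (19,G1,8), (20,G2,9), (21,G4,10), (23,G1,11), (24,G2,12), (26,G3,13), (28,G4,14), (29,G4,15), (30,G3,16)
Step 2: Sum ranks within each group.
R_1 = 28 (n_1 = 4)
R_2 = 24 (n_2 = 4)
R_3 = 45 (n_3 = 5)
R_4 = 39 (n_4 = 3)
Step 3: H = 12/(N(N+1)) * sum(R_i^2/n_i) - 3(N+1)
     = 12/(16*17) * (28^2/4 + 24^2/4 + 45^2/5 + 39^2/3) - 3*17
     = 0.044118 * 1252 - 51
     = 4.235294.
Step 4: No ties, so H is used without correction.
Step 5: Under H0, H ~ chi^2(3); p-value = 0.237152.
Step 6: alpha = 0.05. fail to reject H0.

H = 4.2353, df = 3, p = 0.237152, fail to reject H0.


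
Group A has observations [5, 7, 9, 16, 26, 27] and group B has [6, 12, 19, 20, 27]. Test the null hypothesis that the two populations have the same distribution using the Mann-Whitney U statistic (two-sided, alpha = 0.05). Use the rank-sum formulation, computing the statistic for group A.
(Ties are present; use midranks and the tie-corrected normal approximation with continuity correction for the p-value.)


Step 1: Combine and sort all 11 observations; assign midranks.
sorted (value, group): (5,X), (6,Y), (7,X), (9,X), (12,Y), (16,X), (19,Y), (20,Y), (26,X), (27,X), (27,Y)
ranks: 5->1, 6->2, 7->3, 9->4, 12->5, 16->6, 19->7, 20->8, 26->9, 27->10.5, 27->10.5
Step 2: Rank sum for X: R1 = 1 + 3 + 4 + 6 + 9 + 10.5 = 33.5.
Step 3: U_X = R1 - n1(n1+1)/2 = 33.5 - 6*7/2 = 33.5 - 21 = 12.5.
       U_Y = n1*n2 - U_X = 30 - 12.5 = 17.5.
Step 4: Ties are present, so use the tie-corrected normal approximation (with continuity correction) for the p-value.
Step 5: p-value = 0.714379; compare to alpha = 0.05. fail to reject H0.

U_X = 12.5, p = 0.714379, fail to reject H0 at alpha = 0.05.


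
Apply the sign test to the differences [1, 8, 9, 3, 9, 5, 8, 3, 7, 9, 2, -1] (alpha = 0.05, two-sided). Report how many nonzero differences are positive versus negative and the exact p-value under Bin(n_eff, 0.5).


Step 1: Discard zero differences. Original n = 12; n_eff = number of nonzero differences = 12.
Nonzero differences (with sign): +1, +8, +9, +3, +9, +5, +8, +3, +7, +9, +2, -1
Step 2: Count signs: positive = 11, negative = 1.
Step 3: Under H0: P(positive) = 0.5, so the number of positives S ~ Bin(12, 0.5).
Step 4: Two-sided exact p-value = sum of Bin(12,0.5) probabilities at or below the observed probability = 0.006348.
Step 5: alpha = 0.05. reject H0.

n_eff = 12, pos = 11, neg = 1, p = 0.006348, reject H0.


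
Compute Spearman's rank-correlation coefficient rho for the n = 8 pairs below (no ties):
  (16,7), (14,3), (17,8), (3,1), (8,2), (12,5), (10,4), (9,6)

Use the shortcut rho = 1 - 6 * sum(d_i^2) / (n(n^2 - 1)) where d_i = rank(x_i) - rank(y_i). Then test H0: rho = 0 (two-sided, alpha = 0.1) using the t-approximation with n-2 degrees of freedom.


Step 1: Rank x and y separately (midranks; no ties here).
rank(x): 16->7, 14->6, 17->8, 3->1, 8->2, 12->5, 10->4, 9->3
rank(y): 7->7, 3->3, 8->8, 1->1, 2->2, 5->5, 4->4, 6->6
Step 2: d_i = R_x(i) - R_y(i); compute d_i^2.
  (7-7)^2=0, (6-3)^2=9, (8-8)^2=0, (1-1)^2=0, (2-2)^2=0, (5-5)^2=0, (4-4)^2=0, (3-6)^2=9
sum(d^2) = 18.
Step 3: rho = 1 - 6*18 / (8*(8^2 - 1)) = 1 - 108/504 = 0.785714.
Step 4: Under H0, t = rho * sqrt((n-2)/(1-rho^2)) = 3.1113 ~ t(6).
Step 5: Two-sided p-value from the t-distribution with 6 df = 0.020815.
Step 6: alpha = 0.1. reject H0.

rho = 0.7857, p = 0.020815, reject H0 at alpha = 0.1.


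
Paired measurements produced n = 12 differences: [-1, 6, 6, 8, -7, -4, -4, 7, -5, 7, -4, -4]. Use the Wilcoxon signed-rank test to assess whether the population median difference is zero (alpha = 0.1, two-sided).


Step 1: Drop any zero differences (none here) and take |d_i|.
|d| = [1, 6, 6, 8, 7, 4, 4, 7, 5, 7, 4, 4]
Step 2: Midrank |d_i| (ties get averaged ranks).
ranks: |1|->1, |6|->7.5, |6|->7.5, |8|->12, |7|->10, |4|->3.5, |4|->3.5, |7|->10, |5|->6, |7|->10, |4|->3.5, |4|->3.5
Step 3: Attach original signs; sum ranks with positive sign and with negative sign.
W+ = 7.5 + 7.5 + 12 + 10 + 10 = 47
W- = 1 + 10 + 3.5 + 3.5 + 6 + 3.5 + 3.5 = 31
(Check: W+ + W- = 78 should equal n(n+1)/2 = 78.)
Step 4: Test statistic W = min(W+, W-) = 31.
Step 5: Ties in |d|, so use the tie-corrected normal approximation.
        E[W] = n(n+1)/4 = 12*13/4 = 39.
        Tie groups: |d|=4 (t=4), |d|=6 (t=2), |d|=7 (t=3); sum(t^3 - t) = 90.
        Var[W] = n(n+1)(2n+1)/24 - sum(t^3-t)/48 = 3900/24 - 90/48 = 160.625.
        z = (W - E[W]) / sqrt(Var[W]) = (31 - 39) / 12.6738 = -0.6312.
        Two-sided p = 2*Phi(z) = 0.527894.
Step 6: alpha = 0.1. fail to reject H0.

W+ = 47, W- = 31, W = min = 31, p = 0.527894, fail to reject H0.


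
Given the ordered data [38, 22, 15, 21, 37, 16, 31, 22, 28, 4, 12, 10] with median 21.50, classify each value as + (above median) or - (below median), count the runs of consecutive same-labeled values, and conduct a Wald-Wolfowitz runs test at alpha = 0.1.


Step 1: Compute median = 21.50; label A = above, B = below.
Labels in order: AABBABAAABBB  (n_A = 6, n_B = 6)
Step 2: Count runs R = 6.
Step 3: Under H0 (random ordering), E[R] = 2*n_A*n_B/(n_A+n_B) + 1 = 2*6*6/12 + 1 = 7.0000.
        Var[R] = 2*n_A*n_B*(2*n_A*n_B - n_A - n_B) / ((n_A+n_B)^2 * (n_A+n_B-1)) = 4320/1584 = 2.7273.
        SD[R] = 1.6514.
Step 4: Continuity-corrected z = (R + 0.5 - E[R]) / SD[R] = (6 + 0.5 - 7.0000) / 1.6514 = -0.3028.
Step 5: Two-sided p-value via normal approximation = 2*(1 - Phi(|z|)) = 0.762069.
Step 6: alpha = 0.1. fail to reject H0.

R = 6, z = -0.3028, p = 0.762069, fail to reject H0.


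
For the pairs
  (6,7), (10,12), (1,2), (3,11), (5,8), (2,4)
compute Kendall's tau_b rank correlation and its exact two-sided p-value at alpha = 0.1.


Step 1: Enumerate the 15 unordered pairs (i,j) with i<j and classify each by sign(x_j-x_i) * sign(y_j-y_i).
  (1,2):dx=+4,dy=+5->C; (1,3):dx=-5,dy=-5->C; (1,4):dx=-3,dy=+4->D; (1,5):dx=-1,dy=+1->D
  (1,6):dx=-4,dy=-3->C; (2,3):dx=-9,dy=-10->C; (2,4):dx=-7,dy=-1->C; (2,5):dx=-5,dy=-4->C
  (2,6):dx=-8,dy=-8->C; (3,4):dx=+2,dy=+9->C; (3,5):dx=+4,dy=+6->C; (3,6):dx=+1,dy=+2->C
  (4,5):dx=+2,dy=-3->D; (4,6):dx=-1,dy=-7->C; (5,6):dx=-3,dy=-4->C
Step 2: C = 12, D = 3, total pairs = 15.
Step 3: tau = (C - D)/(n(n-1)/2) = (12 - 3)/15 = 0.600000.
Step 4: Exact two-sided p-value (enumerate n! = 720 permutations of y under H0): p = 0.136111.
Step 5: alpha = 0.1. fail to reject H0.

tau_b = 0.6000 (C=12, D=3), p = 0.136111, fail to reject H0.


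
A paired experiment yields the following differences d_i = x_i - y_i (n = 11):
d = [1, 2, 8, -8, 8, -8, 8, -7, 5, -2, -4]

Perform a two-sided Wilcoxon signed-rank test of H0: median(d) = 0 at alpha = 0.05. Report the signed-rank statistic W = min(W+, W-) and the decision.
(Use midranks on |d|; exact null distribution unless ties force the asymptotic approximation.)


Step 1: Drop any zero differences (none here) and take |d_i|.
|d| = [1, 2, 8, 8, 8, 8, 8, 7, 5, 2, 4]
Step 2: Midrank |d_i| (ties get averaged ranks).
ranks: |1|->1, |2|->2.5, |8|->9, |8|->9, |8|->9, |8|->9, |8|->9, |7|->6, |5|->5, |2|->2.5, |4|->4
Step 3: Attach original signs; sum ranks with positive sign and with negative sign.
W+ = 1 + 2.5 + 9 + 9 + 9 + 5 = 35.5
W- = 9 + 9 + 6 + 2.5 + 4 = 30.5
(Check: W+ + W- = 66 should equal n(n+1)/2 = 66.)
Step 4: Test statistic W = min(W+, W-) = 30.5.
Step 5: Ties in |d|, so use the tie-corrected normal approximation.
        E[W] = n(n+1)/4 = 11*12/4 = 33.
        Tie groups: |d|=2 (t=2), |d|=8 (t=5); sum(t^3 - t) = 126.
        Var[W] = n(n+1)(2n+1)/24 - sum(t^3-t)/48 = 3036/24 - 126/48 = 123.875.
        z = (W - E[W]) / sqrt(Var[W]) = (30.5 - 33) / 11.1299 = -0.2246.
        Two-sided p = 2*Phi(z) = 0.822275.
Step 6: alpha = 0.05. fail to reject H0.

W+ = 35.5, W- = 30.5, W = min = 30.5, p = 0.822275, fail to reject H0.


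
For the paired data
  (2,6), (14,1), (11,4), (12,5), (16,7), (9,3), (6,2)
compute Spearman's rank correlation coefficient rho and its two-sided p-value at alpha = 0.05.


Step 1: Rank x and y separately (midranks; no ties here).
rank(x): 2->1, 14->6, 11->4, 12->5, 16->7, 9->3, 6->2
rank(y): 6->6, 1->1, 4->4, 5->5, 7->7, 3->3, 2->2
Step 2: d_i = R_x(i) - R_y(i); compute d_i^2.
  (1-6)^2=25, (6-1)^2=25, (4-4)^2=0, (5-5)^2=0, (7-7)^2=0, (3-3)^2=0, (2-2)^2=0
sum(d^2) = 50.
Step 3: rho = 1 - 6*50 / (7*(7^2 - 1)) = 1 - 300/336 = 0.107143.
Step 4: Under H0, t = rho * sqrt((n-2)/(1-rho^2)) = 0.2410 ~ t(5).
Step 5: Two-sided p-value from the t-distribution with 5 df = 0.819151.
Step 6: alpha = 0.05. fail to reject H0.

rho = 0.1071, p = 0.819151, fail to reject H0 at alpha = 0.05.


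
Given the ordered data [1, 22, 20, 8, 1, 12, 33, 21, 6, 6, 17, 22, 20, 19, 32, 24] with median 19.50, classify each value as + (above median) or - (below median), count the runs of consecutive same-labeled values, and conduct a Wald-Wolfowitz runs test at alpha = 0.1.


Step 1: Compute median = 19.50; label A = above, B = below.
Labels in order: BAABBBAABBBAABAA  (n_A = 8, n_B = 8)
Step 2: Count runs R = 8.
Step 3: Under H0 (random ordering), E[R] = 2*n_A*n_B/(n_A+n_B) + 1 = 2*8*8/16 + 1 = 9.0000.
        Var[R] = 2*n_A*n_B*(2*n_A*n_B - n_A - n_B) / ((n_A+n_B)^2 * (n_A+n_B-1)) = 14336/3840 = 3.7333.
        SD[R] = 1.9322.
Step 4: Continuity-corrected z = (R + 0.5 - E[R]) / SD[R] = (8 + 0.5 - 9.0000) / 1.9322 = -0.2588.
Step 5: Two-sided p-value via normal approximation = 2*(1 - Phi(|z|)) = 0.795809.
Step 6: alpha = 0.1. fail to reject H0.

R = 8, z = -0.2588, p = 0.795809, fail to reject H0.


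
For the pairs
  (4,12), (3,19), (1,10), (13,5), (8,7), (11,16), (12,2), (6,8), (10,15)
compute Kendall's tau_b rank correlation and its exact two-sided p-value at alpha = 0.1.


Step 1: Enumerate the 36 unordered pairs (i,j) with i<j and classify each by sign(x_j-x_i) * sign(y_j-y_i).
  (1,2):dx=-1,dy=+7->D; (1,3):dx=-3,dy=-2->C; (1,4):dx=+9,dy=-7->D; (1,5):dx=+4,dy=-5->D
  (1,6):dx=+7,dy=+4->C; (1,7):dx=+8,dy=-10->D; (1,8):dx=+2,dy=-4->D; (1,9):dx=+6,dy=+3->C
  (2,3):dx=-2,dy=-9->C; (2,4):dx=+10,dy=-14->D; (2,5):dx=+5,dy=-12->D; (2,6):dx=+8,dy=-3->D
  (2,7):dx=+9,dy=-17->D; (2,8):dx=+3,dy=-11->D; (2,9):dx=+7,dy=-4->D; (3,4):dx=+12,dy=-5->D
  (3,5):dx=+7,dy=-3->D; (3,6):dx=+10,dy=+6->C; (3,7):dx=+11,dy=-8->D; (3,8):dx=+5,dy=-2->D
  (3,9):dx=+9,dy=+5->C; (4,5):dx=-5,dy=+2->D; (4,6):dx=-2,dy=+11->D; (4,7):dx=-1,dy=-3->C
  (4,8):dx=-7,dy=+3->D; (4,9):dx=-3,dy=+10->D; (5,6):dx=+3,dy=+9->C; (5,7):dx=+4,dy=-5->D
  (5,8):dx=-2,dy=+1->D; (5,9):dx=+2,dy=+8->C; (6,7):dx=+1,dy=-14->D; (6,8):dx=-5,dy=-8->C
  (6,9):dx=-1,dy=-1->C; (7,8):dx=-6,dy=+6->D; (7,9):dx=-2,dy=+13->D; (8,9):dx=+4,dy=+7->C
Step 2: C = 12, D = 24, total pairs = 36.
Step 3: tau = (C - D)/(n(n-1)/2) = (12 - 24)/36 = -0.333333.
Step 4: Exact two-sided p-value (enumerate n! = 362880 permutations of y under H0): p = 0.259518.
Step 5: alpha = 0.1. fail to reject H0.

tau_b = -0.3333 (C=12, D=24), p = 0.259518, fail to reject H0.


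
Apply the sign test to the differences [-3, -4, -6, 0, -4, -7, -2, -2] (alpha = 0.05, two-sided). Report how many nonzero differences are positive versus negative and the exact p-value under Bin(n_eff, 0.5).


Step 1: Discard zero differences. Original n = 8; n_eff = number of nonzero differences = 7.
Nonzero differences (with sign): -3, -4, -6, -4, -7, -2, -2
Step 2: Count signs: positive = 0, negative = 7.
Step 3: Under H0: P(positive) = 0.5, so the number of positives S ~ Bin(7, 0.5).
Step 4: Two-sided exact p-value = sum of Bin(7,0.5) probabilities at or below the observed probability = 0.015625.
Step 5: alpha = 0.05. reject H0.

n_eff = 7, pos = 0, neg = 7, p = 0.015625, reject H0.


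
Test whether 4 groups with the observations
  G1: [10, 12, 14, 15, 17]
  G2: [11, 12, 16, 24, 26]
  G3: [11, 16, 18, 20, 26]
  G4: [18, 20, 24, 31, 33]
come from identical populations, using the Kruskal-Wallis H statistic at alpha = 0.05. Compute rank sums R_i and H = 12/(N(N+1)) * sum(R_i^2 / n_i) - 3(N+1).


Step 1: Combine all N = 20 observations and assign midranks.
sorted (value, group, rank): (10,G1,1), (11,G2,2.5), (11,G3,2.5), (12,G1,4.5), (12,G2,4.5), (14,G1,6), (15,G1,7), (16,G2,8.5), (16,G3,8.5), (17,G1,10), (18,G3,11.5), (18,G4,11.5), (20,G3,13.5), (20,G4,13.5), (24,G2,15.5), (24,G4,15.5), (26,G2,17.5), (26,G3,17.5), (31,G4,19), (33,G4,20)
Step 2: Sum ranks within each group.
R_1 = 28.5 (n_1 = 5)
R_2 = 48.5 (n_2 = 5)
R_3 = 53.5 (n_3 = 5)
R_4 = 79.5 (n_4 = 5)
Step 3: H = 12/(N(N+1)) * sum(R_i^2/n_i) - 3(N+1)
     = 12/(20*21) * (28.5^2/5 + 48.5^2/5 + 53.5^2/5 + 79.5^2/5) - 3*21
     = 0.028571 * 2469.4 - 63
     = 7.554286.
Step 4: Ties present; correction factor C = 1 - 42/(20^3 - 20) = 0.994737. Corrected H = 7.554286 / 0.994737 = 7.594255.
Step 5: Under H0, H ~ chi^2(3); p-value = 0.055185.
Step 6: alpha = 0.05. fail to reject H0.

H = 7.5943, df = 3, p = 0.055185, fail to reject H0.


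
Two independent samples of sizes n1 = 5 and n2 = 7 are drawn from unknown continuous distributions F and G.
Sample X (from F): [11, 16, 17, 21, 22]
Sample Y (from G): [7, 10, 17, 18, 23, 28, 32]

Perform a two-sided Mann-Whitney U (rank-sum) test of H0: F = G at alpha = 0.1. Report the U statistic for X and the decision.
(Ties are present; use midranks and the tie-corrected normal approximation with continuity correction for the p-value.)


Step 1: Combine and sort all 12 observations; assign midranks.
sorted (value, group): (7,Y), (10,Y), (11,X), (16,X), (17,X), (17,Y), (18,Y), (21,X), (22,X), (23,Y), (28,Y), (32,Y)
ranks: 7->1, 10->2, 11->3, 16->4, 17->5.5, 17->5.5, 18->7, 21->8, 22->9, 23->10, 28->11, 32->12
Step 2: Rank sum for X: R1 = 3 + 4 + 5.5 + 8 + 9 = 29.5.
Step 3: U_X = R1 - n1(n1+1)/2 = 29.5 - 5*6/2 = 29.5 - 15 = 14.5.
       U_Y = n1*n2 - U_X = 35 - 14.5 = 20.5.
Step 4: Ties are present, so use the tie-corrected normal approximation (with continuity correction) for the p-value.
Step 5: p-value = 0.684221; compare to alpha = 0.1. fail to reject H0.

U_X = 14.5, p = 0.684221, fail to reject H0 at alpha = 0.1.


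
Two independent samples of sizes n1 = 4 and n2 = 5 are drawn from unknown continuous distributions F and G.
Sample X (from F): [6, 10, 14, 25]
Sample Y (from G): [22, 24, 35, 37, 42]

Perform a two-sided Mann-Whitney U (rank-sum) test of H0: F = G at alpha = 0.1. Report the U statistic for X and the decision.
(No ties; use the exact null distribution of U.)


Step 1: Combine and sort all 9 observations; assign midranks.
sorted (value, group): (6,X), (10,X), (14,X), (22,Y), (24,Y), (25,X), (35,Y), (37,Y), (42,Y)
ranks: 6->1, 10->2, 14->3, 22->4, 24->5, 25->6, 35->7, 37->8, 42->9
Step 2: Rank sum for X: R1 = 1 + 2 + 3 + 6 = 12.
Step 3: U_X = R1 - n1(n1+1)/2 = 12 - 4*5/2 = 12 - 10 = 2.
       U_Y = n1*n2 - U_X = 20 - 2 = 18.
Step 4: No ties, so the exact null distribution of U (based on enumerating the C(9,4) = 126 equally likely rank assignments) gives the two-sided p-value.
Step 5: p-value = 0.063492; compare to alpha = 0.1. reject H0.

U_X = 2, p = 0.063492, reject H0 at alpha = 0.1.


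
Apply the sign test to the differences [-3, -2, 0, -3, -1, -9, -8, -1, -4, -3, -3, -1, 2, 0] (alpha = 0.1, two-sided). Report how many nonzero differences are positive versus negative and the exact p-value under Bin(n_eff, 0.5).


Step 1: Discard zero differences. Original n = 14; n_eff = number of nonzero differences = 12.
Nonzero differences (with sign): -3, -2, -3, -1, -9, -8, -1, -4, -3, -3, -1, +2
Step 2: Count signs: positive = 1, negative = 11.
Step 3: Under H0: P(positive) = 0.5, so the number of positives S ~ Bin(12, 0.5).
Step 4: Two-sided exact p-value = sum of Bin(12,0.5) probabilities at or below the observed probability = 0.006348.
Step 5: alpha = 0.1. reject H0.

n_eff = 12, pos = 1, neg = 11, p = 0.006348, reject H0.


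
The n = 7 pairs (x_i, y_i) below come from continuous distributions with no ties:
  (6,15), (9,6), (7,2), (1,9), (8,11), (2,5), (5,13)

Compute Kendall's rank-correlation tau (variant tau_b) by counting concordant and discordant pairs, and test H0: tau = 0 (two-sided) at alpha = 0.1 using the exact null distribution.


Step 1: Enumerate the 21 unordered pairs (i,j) with i<j and classify each by sign(x_j-x_i) * sign(y_j-y_i).
  (1,2):dx=+3,dy=-9->D; (1,3):dx=+1,dy=-13->D; (1,4):dx=-5,dy=-6->C; (1,5):dx=+2,dy=-4->D
  (1,6):dx=-4,dy=-10->C; (1,7):dx=-1,dy=-2->C; (2,3):dx=-2,dy=-4->C; (2,4):dx=-8,dy=+3->D
  (2,5):dx=-1,dy=+5->D; (2,6):dx=-7,dy=-1->C; (2,7):dx=-4,dy=+7->D; (3,4):dx=-6,dy=+7->D
  (3,5):dx=+1,dy=+9->C; (3,6):dx=-5,dy=+3->D; (3,7):dx=-2,dy=+11->D; (4,5):dx=+7,dy=+2->C
  (4,6):dx=+1,dy=-4->D; (4,7):dx=+4,dy=+4->C; (5,6):dx=-6,dy=-6->C; (5,7):dx=-3,dy=+2->D
  (6,7):dx=+3,dy=+8->C
Step 2: C = 10, D = 11, total pairs = 21.
Step 3: tau = (C - D)/(n(n-1)/2) = (10 - 11)/21 = -0.047619.
Step 4: Exact two-sided p-value (enumerate n! = 5040 permutations of y under H0): p = 1.000000.
Step 5: alpha = 0.1. fail to reject H0.

tau_b = -0.0476 (C=10, D=11), p = 1.000000, fail to reject H0.


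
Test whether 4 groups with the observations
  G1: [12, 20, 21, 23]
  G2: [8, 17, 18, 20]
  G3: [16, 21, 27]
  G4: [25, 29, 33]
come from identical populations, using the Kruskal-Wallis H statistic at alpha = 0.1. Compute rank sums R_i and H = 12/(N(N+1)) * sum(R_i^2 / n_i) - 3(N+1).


Step 1: Combine all N = 14 observations and assign midranks.
sorted (value, group, rank): (8,G2,1), (12,G1,2), (16,G3,3), (17,G2,4), (18,G2,5), (20,G1,6.5), (20,G2,6.5), (21,G1,8.5), (21,G3,8.5), (23,G1,10), (25,G4,11), (27,G3,12), (29,G4,13), (33,G4,14)
Step 2: Sum ranks within each group.
R_1 = 27 (n_1 = 4)
R_2 = 16.5 (n_2 = 4)
R_3 = 23.5 (n_3 = 3)
R_4 = 38 (n_4 = 3)
Step 3: H = 12/(N(N+1)) * sum(R_i^2/n_i) - 3(N+1)
     = 12/(14*15) * (27^2/4 + 16.5^2/4 + 23.5^2/3 + 38^2/3) - 3*15
     = 0.057143 * 915.729 - 45
     = 7.327381.
Step 4: Ties present; correction factor C = 1 - 12/(14^3 - 14) = 0.995604. Corrected H = 7.327381 / 0.995604 = 7.359731.
Step 5: Under H0, H ~ chi^2(3); p-value = 0.061274.
Step 6: alpha = 0.1. reject H0.

H = 7.3597, df = 3, p = 0.061274, reject H0.


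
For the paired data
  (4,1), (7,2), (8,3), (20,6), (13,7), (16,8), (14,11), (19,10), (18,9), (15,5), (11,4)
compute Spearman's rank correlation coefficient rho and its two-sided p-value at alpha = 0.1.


Step 1: Rank x and y separately (midranks; no ties here).
rank(x): 4->1, 7->2, 8->3, 20->11, 13->5, 16->8, 14->6, 19->10, 18->9, 15->7, 11->4
rank(y): 1->1, 2->2, 3->3, 6->6, 7->7, 8->8, 11->11, 10->10, 9->9, 5->5, 4->4
Step 2: d_i = R_x(i) - R_y(i); compute d_i^2.
  (1-1)^2=0, (2-2)^2=0, (3-3)^2=0, (11-6)^2=25, (5-7)^2=4, (8-8)^2=0, (6-11)^2=25, (10-10)^2=0, (9-9)^2=0, (7-5)^2=4, (4-4)^2=0
sum(d^2) = 58.
Step 3: rho = 1 - 6*58 / (11*(11^2 - 1)) = 1 - 348/1320 = 0.736364.
Step 4: Under H0, t = rho * sqrt((n-2)/(1-rho^2)) = 3.2651 ~ t(9).
Step 5: Two-sided p-value from the t-distribution with 9 df = 0.009760.
Step 6: alpha = 0.1. reject H0.

rho = 0.7364, p = 0.009760, reject H0 at alpha = 0.1.


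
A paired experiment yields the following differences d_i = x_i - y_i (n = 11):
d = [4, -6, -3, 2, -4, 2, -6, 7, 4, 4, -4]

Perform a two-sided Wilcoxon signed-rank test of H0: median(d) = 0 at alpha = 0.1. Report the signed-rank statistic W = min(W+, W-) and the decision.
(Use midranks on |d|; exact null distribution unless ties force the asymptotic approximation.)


Step 1: Drop any zero differences (none here) and take |d_i|.
|d| = [4, 6, 3, 2, 4, 2, 6, 7, 4, 4, 4]
Step 2: Midrank |d_i| (ties get averaged ranks).
ranks: |4|->6, |6|->9.5, |3|->3, |2|->1.5, |4|->6, |2|->1.5, |6|->9.5, |7|->11, |4|->6, |4|->6, |4|->6
Step 3: Attach original signs; sum ranks with positive sign and with negative sign.
W+ = 6 + 1.5 + 1.5 + 11 + 6 + 6 = 32
W- = 9.5 + 3 + 6 + 9.5 + 6 = 34
(Check: W+ + W- = 66 should equal n(n+1)/2 = 66.)
Step 4: Test statistic W = min(W+, W-) = 32.
Step 5: Ties in |d|, so use the tie-corrected normal approximation.
        E[W] = n(n+1)/4 = 11*12/4 = 33.
        Tie groups: |d|=2 (t=2), |d|=4 (t=5), |d|=6 (t=2); sum(t^3 - t) = 132.
        Var[W] = n(n+1)(2n+1)/24 - sum(t^3-t)/48 = 3036/24 - 132/48 = 123.75.
        z = (W - E[W]) / sqrt(Var[W]) = (32 - 33) / 11.1243 = -0.0899.
        Two-sided p = 2*Phi(z) = 0.928372.
Step 6: alpha = 0.1. fail to reject H0.

W+ = 32, W- = 34, W = min = 32, p = 0.928372, fail to reject H0.


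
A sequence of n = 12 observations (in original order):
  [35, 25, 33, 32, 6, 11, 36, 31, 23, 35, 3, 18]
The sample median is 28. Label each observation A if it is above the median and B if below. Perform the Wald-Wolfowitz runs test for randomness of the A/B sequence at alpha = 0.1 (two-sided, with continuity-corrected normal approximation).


Step 1: Compute median = 28; label A = above, B = below.
Labels in order: ABAABBAABABB  (n_A = 6, n_B = 6)
Step 2: Count runs R = 8.
Step 3: Under H0 (random ordering), E[R] = 2*n_A*n_B/(n_A+n_B) + 1 = 2*6*6/12 + 1 = 7.0000.
        Var[R] = 2*n_A*n_B*(2*n_A*n_B - n_A - n_B) / ((n_A+n_B)^2 * (n_A+n_B-1)) = 4320/1584 = 2.7273.
        SD[R] = 1.6514.
Step 4: Continuity-corrected z = (R - 0.5 - E[R]) / SD[R] = (8 - 0.5 - 7.0000) / 1.6514 = 0.3028.
Step 5: Two-sided p-value via normal approximation = 2*(1 - Phi(|z|)) = 0.762069.
Step 6: alpha = 0.1. fail to reject H0.

R = 8, z = 0.3028, p = 0.762069, fail to reject H0.


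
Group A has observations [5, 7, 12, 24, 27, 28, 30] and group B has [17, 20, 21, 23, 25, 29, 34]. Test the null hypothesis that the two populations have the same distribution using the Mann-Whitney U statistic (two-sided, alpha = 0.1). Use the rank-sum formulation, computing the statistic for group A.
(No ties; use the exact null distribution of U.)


Step 1: Combine and sort all 14 observations; assign midranks.
sorted (value, group): (5,X), (7,X), (12,X), (17,Y), (20,Y), (21,Y), (23,Y), (24,X), (25,Y), (27,X), (28,X), (29,Y), (30,X), (34,Y)
ranks: 5->1, 7->2, 12->3, 17->4, 20->5, 21->6, 23->7, 24->8, 25->9, 27->10, 28->11, 29->12, 30->13, 34->14
Step 2: Rank sum for X: R1 = 1 + 2 + 3 + 8 + 10 + 11 + 13 = 48.
Step 3: U_X = R1 - n1(n1+1)/2 = 48 - 7*8/2 = 48 - 28 = 20.
       U_Y = n1*n2 - U_X = 49 - 20 = 29.
Step 4: No ties, so the exact null distribution of U (based on enumerating the C(14,7) = 3432 equally likely rank assignments) gives the two-sided p-value.
Step 5: p-value = 0.620047; compare to alpha = 0.1. fail to reject H0.

U_X = 20, p = 0.620047, fail to reject H0 at alpha = 0.1.


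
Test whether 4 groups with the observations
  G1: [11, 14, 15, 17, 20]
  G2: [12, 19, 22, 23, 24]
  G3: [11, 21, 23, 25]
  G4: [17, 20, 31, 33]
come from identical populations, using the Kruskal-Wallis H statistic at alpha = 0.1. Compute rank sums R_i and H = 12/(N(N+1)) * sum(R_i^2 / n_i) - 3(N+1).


Step 1: Combine all N = 18 observations and assign midranks.
sorted (value, group, rank): (11,G1,1.5), (11,G3,1.5), (12,G2,3), (14,G1,4), (15,G1,5), (17,G1,6.5), (17,G4,6.5), (19,G2,8), (20,G1,9.5), (20,G4,9.5), (21,G3,11), (22,G2,12), (23,G2,13.5), (23,G3,13.5), (24,G2,15), (25,G3,16), (31,G4,17), (33,G4,18)
Step 2: Sum ranks within each group.
R_1 = 26.5 (n_1 = 5)
R_2 = 51.5 (n_2 = 5)
R_3 = 42 (n_3 = 4)
R_4 = 51 (n_4 = 4)
Step 3: H = 12/(N(N+1)) * sum(R_i^2/n_i) - 3(N+1)
     = 12/(18*19) * (26.5^2/5 + 51.5^2/5 + 42^2/4 + 51^2/4) - 3*19
     = 0.035088 * 1762.15 - 57
     = 4.829825.
Step 4: Ties present; correction factor C = 1 - 24/(18^3 - 18) = 0.995872. Corrected H = 4.829825 / 0.995872 = 4.849845.
Step 5: Under H0, H ~ chi^2(3); p-value = 0.183128.
Step 6: alpha = 0.1. fail to reject H0.

H = 4.8498, df = 3, p = 0.183128, fail to reject H0.


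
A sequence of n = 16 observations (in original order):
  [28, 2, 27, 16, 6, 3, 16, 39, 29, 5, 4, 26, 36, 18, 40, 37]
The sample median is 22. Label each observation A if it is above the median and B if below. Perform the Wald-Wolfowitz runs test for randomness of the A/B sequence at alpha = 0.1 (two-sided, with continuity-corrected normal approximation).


Step 1: Compute median = 22; label A = above, B = below.
Labels in order: ABABBBBAABBAABAA  (n_A = 8, n_B = 8)
Step 2: Count runs R = 9.
Step 3: Under H0 (random ordering), E[R] = 2*n_A*n_B/(n_A+n_B) + 1 = 2*8*8/16 + 1 = 9.0000.
        Var[R] = 2*n_A*n_B*(2*n_A*n_B - n_A - n_B) / ((n_A+n_B)^2 * (n_A+n_B-1)) = 14336/3840 = 3.7333.
        SD[R] = 1.9322.
Step 4: R = E[R], so z = 0 with no continuity correction.
Step 5: Two-sided p-value via normal approximation = 2*(1 - Phi(|z|)) = 1.000000.
Step 6: alpha = 0.1. fail to reject H0.

R = 9, z = 0.0000, p = 1.000000, fail to reject H0.


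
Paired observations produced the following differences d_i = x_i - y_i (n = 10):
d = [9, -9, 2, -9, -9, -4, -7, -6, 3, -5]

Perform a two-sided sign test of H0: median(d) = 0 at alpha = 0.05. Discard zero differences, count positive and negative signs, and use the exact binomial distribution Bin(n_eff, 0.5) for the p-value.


Step 1: Discard zero differences. Original n = 10; n_eff = number of nonzero differences = 10.
Nonzero differences (with sign): +9, -9, +2, -9, -9, -4, -7, -6, +3, -5
Step 2: Count signs: positive = 3, negative = 7.
Step 3: Under H0: P(positive) = 0.5, so the number of positives S ~ Bin(10, 0.5).
Step 4: Two-sided exact p-value = sum of Bin(10,0.5) probabilities at or below the observed probability = 0.343750.
Step 5: alpha = 0.05. fail to reject H0.

n_eff = 10, pos = 3, neg = 7, p = 0.343750, fail to reject H0.


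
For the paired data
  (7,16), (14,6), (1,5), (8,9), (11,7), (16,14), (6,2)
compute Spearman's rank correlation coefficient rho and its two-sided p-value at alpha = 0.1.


Step 1: Rank x and y separately (midranks; no ties here).
rank(x): 7->3, 14->6, 1->1, 8->4, 11->5, 16->7, 6->2
rank(y): 16->7, 6->3, 5->2, 9->5, 7->4, 14->6, 2->1
Step 2: d_i = R_x(i) - R_y(i); compute d_i^2.
  (3-7)^2=16, (6-3)^2=9, (1-2)^2=1, (4-5)^2=1, (5-4)^2=1, (7-6)^2=1, (2-1)^2=1
sum(d^2) = 30.
Step 3: rho = 1 - 6*30 / (7*(7^2 - 1)) = 1 - 180/336 = 0.464286.
Step 4: Under H0, t = rho * sqrt((n-2)/(1-rho^2)) = 1.1722 ~ t(5).
Step 5: Two-sided p-value from the t-distribution with 5 df = 0.293934.
Step 6: alpha = 0.1. fail to reject H0.

rho = 0.4643, p = 0.293934, fail to reject H0 at alpha = 0.1.


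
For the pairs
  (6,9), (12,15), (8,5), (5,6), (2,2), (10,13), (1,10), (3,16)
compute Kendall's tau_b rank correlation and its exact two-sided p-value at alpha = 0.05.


Step 1: Enumerate the 28 unordered pairs (i,j) with i<j and classify each by sign(x_j-x_i) * sign(y_j-y_i).
  (1,2):dx=+6,dy=+6->C; (1,3):dx=+2,dy=-4->D; (1,4):dx=-1,dy=-3->C; (1,5):dx=-4,dy=-7->C
  (1,6):dx=+4,dy=+4->C; (1,7):dx=-5,dy=+1->D; (1,8):dx=-3,dy=+7->D; (2,3):dx=-4,dy=-10->C
  (2,4):dx=-7,dy=-9->C; (2,5):dx=-10,dy=-13->C; (2,6):dx=-2,dy=-2->C; (2,7):dx=-11,dy=-5->C
  (2,8):dx=-9,dy=+1->D; (3,4):dx=-3,dy=+1->D; (3,5):dx=-6,dy=-3->C; (3,6):dx=+2,dy=+8->C
  (3,7):dx=-7,dy=+5->D; (3,8):dx=-5,dy=+11->D; (4,5):dx=-3,dy=-4->C; (4,6):dx=+5,dy=+7->C
  (4,7):dx=-4,dy=+4->D; (4,8):dx=-2,dy=+10->D; (5,6):dx=+8,dy=+11->C; (5,7):dx=-1,dy=+8->D
  (5,8):dx=+1,dy=+14->C; (6,7):dx=-9,dy=-3->C; (6,8):dx=-7,dy=+3->D; (7,8):dx=+2,dy=+6->C
Step 2: C = 17, D = 11, total pairs = 28.
Step 3: tau = (C - D)/(n(n-1)/2) = (17 - 11)/28 = 0.214286.
Step 4: Exact two-sided p-value (enumerate n! = 40320 permutations of y under H0): p = 0.548413.
Step 5: alpha = 0.05. fail to reject H0.

tau_b = 0.2143 (C=17, D=11), p = 0.548413, fail to reject H0.


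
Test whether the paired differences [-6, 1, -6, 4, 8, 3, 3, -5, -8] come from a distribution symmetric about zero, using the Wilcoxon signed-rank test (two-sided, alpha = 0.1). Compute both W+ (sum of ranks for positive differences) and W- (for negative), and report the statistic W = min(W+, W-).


Step 1: Drop any zero differences (none here) and take |d_i|.
|d| = [6, 1, 6, 4, 8, 3, 3, 5, 8]
Step 2: Midrank |d_i| (ties get averaged ranks).
ranks: |6|->6.5, |1|->1, |6|->6.5, |4|->4, |8|->8.5, |3|->2.5, |3|->2.5, |5|->5, |8|->8.5
Step 3: Attach original signs; sum ranks with positive sign and with negative sign.
W+ = 1 + 4 + 8.5 + 2.5 + 2.5 = 18.5
W- = 6.5 + 6.5 + 5 + 8.5 = 26.5
(Check: W+ + W- = 45 should equal n(n+1)/2 = 45.)
Step 4: Test statistic W = min(W+, W-) = 18.5.
Step 5: Ties in |d|, so use the tie-corrected normal approximation.
        E[W] = n(n+1)/4 = 9*10/4 = 22.5.
        Tie groups: |d|=3 (t=2), |d|=6 (t=2), |d|=8 (t=2); sum(t^3 - t) = 18.
        Var[W] = n(n+1)(2n+1)/24 - sum(t^3-t)/48 = 1710/24 - 18/48 = 70.875.
        z = (W - E[W]) / sqrt(Var[W]) = (18.5 - 22.5) / 8.4187 = -0.4751.
        Two-sided p = 2*Phi(z) = 0.634694.
Step 6: alpha = 0.1. fail to reject H0.

W+ = 18.5, W- = 26.5, W = min = 18.5, p = 0.634694, fail to reject H0.


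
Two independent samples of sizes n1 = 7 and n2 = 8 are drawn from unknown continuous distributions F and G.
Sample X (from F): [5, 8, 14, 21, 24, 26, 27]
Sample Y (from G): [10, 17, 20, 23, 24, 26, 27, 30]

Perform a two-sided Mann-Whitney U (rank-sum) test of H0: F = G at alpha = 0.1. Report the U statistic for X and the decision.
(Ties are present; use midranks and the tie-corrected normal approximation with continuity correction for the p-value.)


Step 1: Combine and sort all 15 observations; assign midranks.
sorted (value, group): (5,X), (8,X), (10,Y), (14,X), (17,Y), (20,Y), (21,X), (23,Y), (24,X), (24,Y), (26,X), (26,Y), (27,X), (27,Y), (30,Y)
ranks: 5->1, 8->2, 10->3, 14->4, 17->5, 20->6, 21->7, 23->8, 24->9.5, 24->9.5, 26->11.5, 26->11.5, 27->13.5, 27->13.5, 30->15
Step 2: Rank sum for X: R1 = 1 + 2 + 4 + 7 + 9.5 + 11.5 + 13.5 = 48.5.
Step 3: U_X = R1 - n1(n1+1)/2 = 48.5 - 7*8/2 = 48.5 - 28 = 20.5.
       U_Y = n1*n2 - U_X = 56 - 20.5 = 35.5.
Step 4: Ties are present, so use the tie-corrected normal approximation (with continuity correction) for the p-value.
Step 5: p-value = 0.416636; compare to alpha = 0.1. fail to reject H0.

U_X = 20.5, p = 0.416636, fail to reject H0 at alpha = 0.1.


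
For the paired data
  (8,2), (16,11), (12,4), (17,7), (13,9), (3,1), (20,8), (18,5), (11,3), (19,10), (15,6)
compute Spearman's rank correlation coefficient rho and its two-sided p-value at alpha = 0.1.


Step 1: Rank x and y separately (midranks; no ties here).
rank(x): 8->2, 16->7, 12->4, 17->8, 13->5, 3->1, 20->11, 18->9, 11->3, 19->10, 15->6
rank(y): 2->2, 11->11, 4->4, 7->7, 9->9, 1->1, 8->8, 5->5, 3->3, 10->10, 6->6
Step 2: d_i = R_x(i) - R_y(i); compute d_i^2.
  (2-2)^2=0, (7-11)^2=16, (4-4)^2=0, (8-7)^2=1, (5-9)^2=16, (1-1)^2=0, (11-8)^2=9, (9-5)^2=16, (3-3)^2=0, (10-10)^2=0, (6-6)^2=0
sum(d^2) = 58.
Step 3: rho = 1 - 6*58 / (11*(11^2 - 1)) = 1 - 348/1320 = 0.736364.
Step 4: Under H0, t = rho * sqrt((n-2)/(1-rho^2)) = 3.2651 ~ t(9).
Step 5: Two-sided p-value from the t-distribution with 9 df = 0.009760.
Step 6: alpha = 0.1. reject H0.

rho = 0.7364, p = 0.009760, reject H0 at alpha = 0.1.


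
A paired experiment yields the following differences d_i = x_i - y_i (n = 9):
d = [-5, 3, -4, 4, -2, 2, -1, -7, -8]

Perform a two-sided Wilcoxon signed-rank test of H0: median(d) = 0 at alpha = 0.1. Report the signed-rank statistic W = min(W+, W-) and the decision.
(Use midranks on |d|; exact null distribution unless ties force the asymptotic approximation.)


Step 1: Drop any zero differences (none here) and take |d_i|.
|d| = [5, 3, 4, 4, 2, 2, 1, 7, 8]
Step 2: Midrank |d_i| (ties get averaged ranks).
ranks: |5|->7, |3|->4, |4|->5.5, |4|->5.5, |2|->2.5, |2|->2.5, |1|->1, |7|->8, |8|->9
Step 3: Attach original signs; sum ranks with positive sign and with negative sign.
W+ = 4 + 5.5 + 2.5 = 12
W- = 7 + 5.5 + 2.5 + 1 + 8 + 9 = 33
(Check: W+ + W- = 45 should equal n(n+1)/2 = 45.)
Step 4: Test statistic W = min(W+, W-) = 12.
Step 5: Ties in |d|, so use the tie-corrected normal approximation.
        E[W] = n(n+1)/4 = 9*10/4 = 22.5.
        Tie groups: |d|=2 (t=2), |d|=4 (t=2); sum(t^3 - t) = 12.
        Var[W] = n(n+1)(2n+1)/24 - sum(t^3-t)/48 = 1710/24 - 12/48 = 71.
        z = (W - E[W]) / sqrt(Var[W]) = (12 - 22.5) / 8.4261 = -1.2461.
        Two-sided p = 2*Phi(z) = 0.212720.
Step 6: alpha = 0.1. fail to reject H0.

W+ = 12, W- = 33, W = min = 12, p = 0.212720, fail to reject H0.


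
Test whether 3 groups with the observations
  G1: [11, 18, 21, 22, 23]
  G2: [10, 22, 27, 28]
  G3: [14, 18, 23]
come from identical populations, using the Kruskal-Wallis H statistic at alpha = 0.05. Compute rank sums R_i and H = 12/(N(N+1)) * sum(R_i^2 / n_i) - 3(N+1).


Step 1: Combine all N = 12 observations and assign midranks.
sorted (value, group, rank): (10,G2,1), (11,G1,2), (14,G3,3), (18,G1,4.5), (18,G3,4.5), (21,G1,6), (22,G1,7.5), (22,G2,7.5), (23,G1,9.5), (23,G3,9.5), (27,G2,11), (28,G2,12)
Step 2: Sum ranks within each group.
R_1 = 29.5 (n_1 = 5)
R_2 = 31.5 (n_2 = 4)
R_3 = 17 (n_3 = 3)
Step 3: H = 12/(N(N+1)) * sum(R_i^2/n_i) - 3(N+1)
     = 12/(12*13) * (29.5^2/5 + 31.5^2/4 + 17^2/3) - 3*13
     = 0.076923 * 518.446 - 39
     = 0.880449.
Step 4: Ties present; correction factor C = 1 - 18/(12^3 - 12) = 0.989510. Corrected H = 0.880449 / 0.989510 = 0.889782.
Step 5: Under H0, H ~ chi^2(2); p-value = 0.640894.
Step 6: alpha = 0.05. fail to reject H0.

H = 0.8898, df = 2, p = 0.640894, fail to reject H0.


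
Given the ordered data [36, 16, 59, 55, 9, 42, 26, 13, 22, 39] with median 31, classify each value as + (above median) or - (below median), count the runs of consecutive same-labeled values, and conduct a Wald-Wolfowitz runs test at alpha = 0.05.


Step 1: Compute median = 31; label A = above, B = below.
Labels in order: ABAABABBBA  (n_A = 5, n_B = 5)
Step 2: Count runs R = 7.
Step 3: Under H0 (random ordering), E[R] = 2*n_A*n_B/(n_A+n_B) + 1 = 2*5*5/10 + 1 = 6.0000.
        Var[R] = 2*n_A*n_B*(2*n_A*n_B - n_A - n_B) / ((n_A+n_B)^2 * (n_A+n_B-1)) = 2000/900 = 2.2222.
        SD[R] = 1.4907.
Step 4: Continuity-corrected z = (R - 0.5 - E[R]) / SD[R] = (7 - 0.5 - 6.0000) / 1.4907 = 0.3354.
Step 5: Two-sided p-value via normal approximation = 2*(1 - Phi(|z|)) = 0.737316.
Step 6: alpha = 0.05. fail to reject H0.

R = 7, z = 0.3354, p = 0.737316, fail to reject H0.


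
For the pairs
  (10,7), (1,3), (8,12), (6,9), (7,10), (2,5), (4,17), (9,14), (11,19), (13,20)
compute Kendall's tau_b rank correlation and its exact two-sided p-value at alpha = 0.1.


Step 1: Enumerate the 45 unordered pairs (i,j) with i<j and classify each by sign(x_j-x_i) * sign(y_j-y_i).
  (1,2):dx=-9,dy=-4->C; (1,3):dx=-2,dy=+5->D; (1,4):dx=-4,dy=+2->D; (1,5):dx=-3,dy=+3->D
  (1,6):dx=-8,dy=-2->C; (1,7):dx=-6,dy=+10->D; (1,8):dx=-1,dy=+7->D; (1,9):dx=+1,dy=+12->C
  (1,10):dx=+3,dy=+13->C; (2,3):dx=+7,dy=+9->C; (2,4):dx=+5,dy=+6->C; (2,5):dx=+6,dy=+7->C
  (2,6):dx=+1,dy=+2->C; (2,7):dx=+3,dy=+14->C; (2,8):dx=+8,dy=+11->C; (2,9):dx=+10,dy=+16->C
  (2,10):dx=+12,dy=+17->C; (3,4):dx=-2,dy=-3->C; (3,5):dx=-1,dy=-2->C; (3,6):dx=-6,dy=-7->C
  (3,7):dx=-4,dy=+5->D; (3,8):dx=+1,dy=+2->C; (3,9):dx=+3,dy=+7->C; (3,10):dx=+5,dy=+8->C
  (4,5):dx=+1,dy=+1->C; (4,6):dx=-4,dy=-4->C; (4,7):dx=-2,dy=+8->D; (4,8):dx=+3,dy=+5->C
  (4,9):dx=+5,dy=+10->C; (4,10):dx=+7,dy=+11->C; (5,6):dx=-5,dy=-5->C; (5,7):dx=-3,dy=+7->D
  (5,8):dx=+2,dy=+4->C; (5,9):dx=+4,dy=+9->C; (5,10):dx=+6,dy=+10->C; (6,7):dx=+2,dy=+12->C
  (6,8):dx=+7,dy=+9->C; (6,9):dx=+9,dy=+14->C; (6,10):dx=+11,dy=+15->C; (7,8):dx=+5,dy=-3->D
  (7,9):dx=+7,dy=+2->C; (7,10):dx=+9,dy=+3->C; (8,9):dx=+2,dy=+5->C; (8,10):dx=+4,dy=+6->C
  (9,10):dx=+2,dy=+1->C
Step 2: C = 36, D = 9, total pairs = 45.
Step 3: tau = (C - D)/(n(n-1)/2) = (36 - 9)/45 = 0.600000.
Step 4: Exact two-sided p-value (enumerate n! = 3628800 permutations of y under H0): p = 0.016666.
Step 5: alpha = 0.1. reject H0.

tau_b = 0.6000 (C=36, D=9), p = 0.016666, reject H0.


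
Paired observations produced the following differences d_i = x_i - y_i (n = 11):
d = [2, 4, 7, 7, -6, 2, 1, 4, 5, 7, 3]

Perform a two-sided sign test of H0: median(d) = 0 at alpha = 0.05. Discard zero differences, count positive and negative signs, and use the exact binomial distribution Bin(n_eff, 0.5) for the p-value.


Step 1: Discard zero differences. Original n = 11; n_eff = number of nonzero differences = 11.
Nonzero differences (with sign): +2, +4, +7, +7, -6, +2, +1, +4, +5, +7, +3
Step 2: Count signs: positive = 10, negative = 1.
Step 3: Under H0: P(positive) = 0.5, so the number of positives S ~ Bin(11, 0.5).
Step 4: Two-sided exact p-value = sum of Bin(11,0.5) probabilities at or below the observed probability = 0.011719.
Step 5: alpha = 0.05. reject H0.

n_eff = 11, pos = 10, neg = 1, p = 0.011719, reject H0.
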